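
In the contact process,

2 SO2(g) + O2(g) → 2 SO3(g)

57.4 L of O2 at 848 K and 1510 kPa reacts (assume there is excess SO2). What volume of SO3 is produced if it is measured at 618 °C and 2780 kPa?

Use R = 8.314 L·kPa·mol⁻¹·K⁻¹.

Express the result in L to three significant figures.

n(O2) = PV/RT = (1510 × 57.4) / (8.314 × 848) = 12.29 mol
n(SO3) = (2/1) × 12.29 = 24.58 mol
V = nRT/P = 24.58 × 8.314 × 891.15 / 2780 = 65.51 L

65.5 L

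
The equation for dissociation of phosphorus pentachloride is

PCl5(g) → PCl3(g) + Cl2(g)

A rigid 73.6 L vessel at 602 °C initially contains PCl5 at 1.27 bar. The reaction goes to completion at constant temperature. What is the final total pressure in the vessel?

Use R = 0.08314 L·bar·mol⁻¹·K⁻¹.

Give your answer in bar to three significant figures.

Rigid vessel, constant T ⇒ P scales with total gas moles (1 → 2).
P_final = (2/1) × 1.27 = 2.540 bar

2.54 bar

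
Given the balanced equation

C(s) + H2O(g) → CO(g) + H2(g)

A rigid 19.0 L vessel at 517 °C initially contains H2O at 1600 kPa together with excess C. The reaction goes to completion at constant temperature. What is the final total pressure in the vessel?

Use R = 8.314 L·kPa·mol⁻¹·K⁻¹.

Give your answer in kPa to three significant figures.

3200 kPa

Since T and V are fixed, P_final/P_initial = n_final/n_initial = 2/1.
P_final = (2/1) × 1600 = 3200 kPa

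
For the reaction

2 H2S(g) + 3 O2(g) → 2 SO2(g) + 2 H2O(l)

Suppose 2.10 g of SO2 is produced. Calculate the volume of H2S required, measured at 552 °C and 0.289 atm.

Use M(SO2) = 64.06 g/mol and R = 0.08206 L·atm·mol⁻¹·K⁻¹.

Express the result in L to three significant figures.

7.68 L

n(SO2) = 2.100 / 64.06 = 0.03278 mol
n(H2S) = (2/2) × 0.03278 = 0.03278 mol
V = nRT/P = 0.03278 × 0.08206 × 825.15 / 0.289 = 7.680 L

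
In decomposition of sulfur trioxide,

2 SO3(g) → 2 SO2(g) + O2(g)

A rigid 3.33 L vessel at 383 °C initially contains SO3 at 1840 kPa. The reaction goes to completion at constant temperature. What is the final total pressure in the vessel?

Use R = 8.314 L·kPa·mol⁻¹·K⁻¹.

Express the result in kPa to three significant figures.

2760 kPa

Since T and V are fixed, P_final/P_initial = n_final/n_initial = 3/2.
P_final = (3/2) × 1840 = 2760 kPa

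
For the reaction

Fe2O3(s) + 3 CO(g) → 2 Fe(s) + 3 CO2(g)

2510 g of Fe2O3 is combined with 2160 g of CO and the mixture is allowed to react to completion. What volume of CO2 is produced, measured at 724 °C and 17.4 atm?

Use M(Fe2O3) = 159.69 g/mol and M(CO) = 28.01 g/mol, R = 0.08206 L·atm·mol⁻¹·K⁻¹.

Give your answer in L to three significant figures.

222 L

n(Fe2O3) = 2510 / 159.69 = 15.72 mol
n(CO) = 2160 / 28.01 = 77.12 mol
For 15.72 mol Fe2O3, stoichiometry requires (3/1) × 15.72 = 47.16 mol CO; 77.12 mol is available, so Fe2O3 is limiting.
n(CO2) = (3/1) × 15.72 = 47.16 mol
V(CO2) = nRT/P = 47.16 × 0.08206 × 997.15 / 17.4 = 221.8 L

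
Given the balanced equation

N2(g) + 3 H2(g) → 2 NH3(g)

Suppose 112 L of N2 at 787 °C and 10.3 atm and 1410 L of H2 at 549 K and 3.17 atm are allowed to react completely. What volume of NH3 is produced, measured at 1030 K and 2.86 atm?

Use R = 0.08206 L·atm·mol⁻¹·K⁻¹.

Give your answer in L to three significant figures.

784 L

n(N2) = PV/RT = (10.3 × 112) / (0.08206 × 1060.15) = 13.26 mol
n(H2) = PV/RT = (3.17 × 1410) / (0.08206 × 549) = 99.21 mol
For 13.26 mol N2, stoichiometry requires (3/1) × 13.26 = 39.78 mol H2; 99.21 mol is available, so N2 is limiting.
n(NH3) = (2/1) × 13.26 = 26.52 mol
V(NH3) = nRT/P = 26.52 × 0.08206 × 1030 / 2.86 = 783.7 L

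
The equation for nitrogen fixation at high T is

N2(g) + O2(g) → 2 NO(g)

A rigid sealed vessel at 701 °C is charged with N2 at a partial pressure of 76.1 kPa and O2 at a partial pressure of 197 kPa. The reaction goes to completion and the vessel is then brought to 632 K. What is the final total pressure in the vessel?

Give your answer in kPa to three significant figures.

Because the vessel is rigid and T is held at 701 °C, work the stoichiometry in partial pressures (P_i = n_iRT/V).
P(O2) required for 76.1 kPa of N2 = (1/1) × 76.1 = 76.10 kPa; available 197 kPa, so N2 is limiting.
P(O2) remaining = 197 − (1/1) × 76.1 = 120.9 kPa
P(gaseous products) = (2)/1 × 76.1 = 152.2 kPa
P_total at 701 °C = 120.9 + 152.2 = 273.1 kPa
Scaling to 632 K: P = 273.1 × 632/974.15 = 177.2 kPa

177 kPa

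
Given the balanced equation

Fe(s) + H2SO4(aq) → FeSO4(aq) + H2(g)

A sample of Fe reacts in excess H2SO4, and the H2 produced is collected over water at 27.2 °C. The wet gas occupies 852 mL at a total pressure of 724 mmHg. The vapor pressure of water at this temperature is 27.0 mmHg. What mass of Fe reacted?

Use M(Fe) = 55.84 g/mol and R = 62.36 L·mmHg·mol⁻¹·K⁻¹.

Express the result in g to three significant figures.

1.77 g

P(H2) = 724 − 27.0 = 697.0 mmHg
n(H2) = PV/RT = (697.0 × 0.8520) / (62.36 × 300.35) = 0.03171 mol
n(Fe) = (1/1) × 0.03171 = 0.03171 mol
m(Fe) = 0.03171 × 55.84 = 1.771 g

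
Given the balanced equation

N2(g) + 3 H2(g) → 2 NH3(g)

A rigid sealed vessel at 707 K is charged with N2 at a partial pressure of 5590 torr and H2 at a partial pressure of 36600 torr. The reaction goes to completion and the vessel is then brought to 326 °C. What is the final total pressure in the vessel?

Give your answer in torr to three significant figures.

26300 torr

At constant V, partial pressures at 707 K are proportional to moles, so apply stoichiometry directly to pressures.
P(H2) required for 5590 torr of N2 = (3/1) × 5590 = 16770 torr; available 36600 torr, so N2 is limiting.
P(H2) remaining = 36600 − (3/1) × 5590 = 19830 torr
P(gaseous products) = (2)/1 × 5590 = 11180 torr
P_total at 707 K = 19830 + 11180 = 31010 torr
Scaling to 326 °C: P = 31010 × 599.15/707 = 26280 torr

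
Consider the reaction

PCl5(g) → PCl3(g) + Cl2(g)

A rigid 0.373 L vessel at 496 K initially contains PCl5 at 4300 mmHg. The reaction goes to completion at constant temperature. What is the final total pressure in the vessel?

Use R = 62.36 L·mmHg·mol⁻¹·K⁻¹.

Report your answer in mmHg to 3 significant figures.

8600 mmHg

At constant T and V, P ∝ n(gas): 1 mol gas → 2 mol gas.
P_final = (2/1) × 4300 = 8600 mmHg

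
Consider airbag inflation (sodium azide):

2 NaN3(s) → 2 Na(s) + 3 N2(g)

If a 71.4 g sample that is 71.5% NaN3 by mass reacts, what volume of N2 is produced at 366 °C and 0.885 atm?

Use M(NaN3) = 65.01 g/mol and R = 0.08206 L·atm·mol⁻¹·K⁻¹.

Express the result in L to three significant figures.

mass of NaN3 = 71.4 × 71.5/100 = 51.05 g
n(NaN3) = 51.05 / 65.01 = 0.7853 mol
n(N2) = (3/2) × 0.7853 = 1.178 mol
V = nRT/P = 1.178 × 0.08206 × 639.15 / 0.885 = 69.81 L

69.8 L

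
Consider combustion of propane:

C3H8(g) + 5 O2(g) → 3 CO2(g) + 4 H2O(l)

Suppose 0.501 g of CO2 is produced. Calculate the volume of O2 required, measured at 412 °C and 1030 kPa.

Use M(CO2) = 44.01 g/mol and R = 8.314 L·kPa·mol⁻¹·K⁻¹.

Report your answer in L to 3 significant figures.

n(CO2) = 0.5010 / 44.01 = 0.01138 mol
n(O2) = (5/3) × 0.01138 = 0.01897 mol
V = nRT/P = 0.01897 × 8.314 × 685.15 / 1030 = 0.1049 L

0.105 L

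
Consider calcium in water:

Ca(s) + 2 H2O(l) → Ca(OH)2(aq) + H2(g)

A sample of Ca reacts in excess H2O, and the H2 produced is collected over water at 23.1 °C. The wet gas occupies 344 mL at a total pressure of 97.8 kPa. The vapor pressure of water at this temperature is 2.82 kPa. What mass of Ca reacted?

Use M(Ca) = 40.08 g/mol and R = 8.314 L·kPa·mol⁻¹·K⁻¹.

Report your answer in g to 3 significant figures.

P(H2) = 97.8 − 2.82 = 94.98 kPa
n(H2) = PV/RT = (94.98 × 0.3440) / (8.314 × 296.25) = 0.01327 mol
n(Ca) = (1/1) × 0.01327 = 0.01327 mol
m(Ca) = 0.01327 × 40.08 = 0.5319 g

0.532 g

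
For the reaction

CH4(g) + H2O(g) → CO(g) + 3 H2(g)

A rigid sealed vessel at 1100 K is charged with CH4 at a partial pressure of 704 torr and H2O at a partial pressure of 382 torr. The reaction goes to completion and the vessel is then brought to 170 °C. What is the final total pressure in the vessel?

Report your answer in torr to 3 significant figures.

745 torr

With V and T fixed, P_i ∝ n_i, so the mole ratios apply directly to partial pressures at 1100 K.
P(H2O) required for 704 torr of CH4 = (1/1) × 704 = 704.0 torr; available 382 torr, so H2O is limiting.
P(CH4) remaining = 704 − (1/1) × 382 = 322.0 torr
P(gaseous products) = (1+3)/1 × 382 = 1528 torr
P_total at 1100 K = 322.0 + 1528 = 1850 torr
Scaling to 170 °C: P = 1850 × 443.15/1100 = 745.3 torr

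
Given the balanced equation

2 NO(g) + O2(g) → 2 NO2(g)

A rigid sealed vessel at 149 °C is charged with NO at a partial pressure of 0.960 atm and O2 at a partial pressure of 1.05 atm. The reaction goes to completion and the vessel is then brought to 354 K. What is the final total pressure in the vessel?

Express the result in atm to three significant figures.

At constant V, partial pressures at 149 °C are proportional to moles, so apply stoichiometry directly to pressures.
P(O2) required for 0.960 atm of NO = (1/2) × 0.960 = 0.4800 atm; available 1.05 atm, so NO is limiting.
P(O2) remaining = 1.05 − (1/2) × 0.960 = 0.5700 atm
P(gaseous products) = (2)/2 × 0.960 = 0.9600 atm
P_total at 149 °C = 0.5700 + 0.9600 = 1.530 atm
Scaling to 354 K: P = 1.530 × 354/422.15 = 1.283 atm

1.28 atm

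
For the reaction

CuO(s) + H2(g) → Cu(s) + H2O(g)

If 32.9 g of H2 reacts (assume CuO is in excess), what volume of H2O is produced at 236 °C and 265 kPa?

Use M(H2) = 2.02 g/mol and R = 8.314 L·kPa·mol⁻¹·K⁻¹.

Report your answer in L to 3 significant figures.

n(H2) = 32.90 / 2.02 = 16.29 mol
n(H2O) = (1/1) × 16.29 = 16.29 mol
V = nRT/P = 16.29 × 8.314 × 509.15 / 265 = 260.2 L

260 L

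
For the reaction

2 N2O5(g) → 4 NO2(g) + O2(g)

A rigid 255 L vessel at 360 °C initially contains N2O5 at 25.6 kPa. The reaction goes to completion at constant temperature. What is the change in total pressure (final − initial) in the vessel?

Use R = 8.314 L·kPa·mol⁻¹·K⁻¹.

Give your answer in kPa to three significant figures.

38.4 kPa

Since T and V are fixed, P_final/P_initial = n_final/n_initial = 5/2.
P_final = (5/2) × 25.6 = 64.00 kPa; ΔP = 64.00 − 25.6 = 38.40 kPa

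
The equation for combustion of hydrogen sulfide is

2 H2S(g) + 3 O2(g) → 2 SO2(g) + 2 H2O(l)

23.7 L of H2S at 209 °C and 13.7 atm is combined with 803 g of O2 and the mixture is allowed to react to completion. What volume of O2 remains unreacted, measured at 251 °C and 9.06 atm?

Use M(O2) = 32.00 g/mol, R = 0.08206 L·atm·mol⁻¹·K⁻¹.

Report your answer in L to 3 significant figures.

60.7 L

n(H2S) = PV/RT = (13.7 × 23.7) / (0.08206 × 482.15) = 8.206 mol
n(O2) = 803 / 32.00 = 25.09 mol
For 8.206 mol H2S, stoichiometry requires (3/2) × 8.206 = 12.31 mol O2; 25.09 mol is available, so H2S is limiting.
n(O2) consumed = (3/2) × 8.206 = 12.31 mol; remaining = 25.09 − 12.31 = 12.78 mol
V(O2) = nRT/P = 12.78 × 0.08206 × 524.15 / 9.06 = 60.67 L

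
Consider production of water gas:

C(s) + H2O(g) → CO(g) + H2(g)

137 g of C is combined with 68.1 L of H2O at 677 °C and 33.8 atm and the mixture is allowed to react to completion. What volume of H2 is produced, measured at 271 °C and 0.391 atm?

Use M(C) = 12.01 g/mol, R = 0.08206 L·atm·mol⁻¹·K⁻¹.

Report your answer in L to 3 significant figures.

n(C) = 137 / 12.01 = 11.41 mol
n(H2O) = PV/RT = (33.8 × 68.1) / (0.08206 × 950.15) = 29.52 mol
For 11.41 mol C, stoichiometry requires (1/1) × 11.41 = 11.41 mol H2O; 29.52 mol is available, so C is limiting.
n(H2) = (1/1) × 11.41 = 11.41 mol
V(H2) = nRT/P = 11.41 × 0.08206 × 544.15 / 0.391 = 1303 L

1300 L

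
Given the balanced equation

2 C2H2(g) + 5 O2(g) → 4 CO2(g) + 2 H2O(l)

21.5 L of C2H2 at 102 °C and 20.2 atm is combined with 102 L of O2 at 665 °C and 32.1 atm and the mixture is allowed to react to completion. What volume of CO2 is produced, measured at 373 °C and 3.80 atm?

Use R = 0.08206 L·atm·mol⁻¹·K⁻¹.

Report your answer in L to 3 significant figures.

394 L

n(C2H2) = PV/RT = (20.2 × 21.5) / (0.08206 × 375.15) = 14.11 mol
n(O2) = PV/RT = (32.1 × 102) / (0.08206 × 938.15) = 42.53 mol
For 14.11 mol C2H2, stoichiometry requires (5/2) × 14.11 = 35.27 mol O2; 42.53 mol is available, so C2H2 is limiting.
n(CO2) = (4/2) × 14.11 = 28.22 mol
V(CO2) = nRT/P = 28.22 × 0.08206 × 646.15 / 3.80 = 393.8 L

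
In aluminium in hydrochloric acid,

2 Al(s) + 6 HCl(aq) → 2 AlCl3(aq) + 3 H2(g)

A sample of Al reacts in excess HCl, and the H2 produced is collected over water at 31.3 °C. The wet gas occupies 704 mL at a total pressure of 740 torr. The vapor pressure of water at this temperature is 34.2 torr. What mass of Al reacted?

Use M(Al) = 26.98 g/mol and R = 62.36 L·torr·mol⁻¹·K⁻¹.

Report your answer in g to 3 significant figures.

0.471 g

P(H2) = 740 − 34.2 = 705.8 torr
n(H2) = PV/RT = (705.8 × 0.7040) / (62.36 × 304.45) = 0.02617 mol
n(Al) = (2/3) × 0.02617 = 0.01745 mol
m(Al) = 0.01745 × 26.98 = 0.4708 g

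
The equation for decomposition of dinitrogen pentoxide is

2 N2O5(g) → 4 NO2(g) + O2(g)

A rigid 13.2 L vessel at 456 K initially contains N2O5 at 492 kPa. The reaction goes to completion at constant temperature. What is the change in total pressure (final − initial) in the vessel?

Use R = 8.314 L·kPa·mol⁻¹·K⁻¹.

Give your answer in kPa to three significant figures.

Since T and V are fixed, P_final/P_initial = n_final/n_initial = 5/2.
P_final = (5/2) × 492 = 1230 kPa; ΔP = 1230 − 492 = 738.0 kPa

738 kPa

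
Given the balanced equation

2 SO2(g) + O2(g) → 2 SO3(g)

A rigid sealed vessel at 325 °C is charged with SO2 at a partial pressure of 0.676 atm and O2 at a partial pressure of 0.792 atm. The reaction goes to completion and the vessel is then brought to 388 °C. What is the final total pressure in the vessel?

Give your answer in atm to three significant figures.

With V and T fixed, P_i ∝ n_i, so the mole ratios apply directly to partial pressures at 325 °C.
P(O2) required for 0.676 atm of SO2 = (1/2) × 0.676 = 0.3380 atm; available 0.792 atm, so SO2 is limiting.
P(O2) remaining = 0.792 − (1/2) × 0.676 = 0.4540 atm
P(gaseous products) = (2)/2 × 0.676 = 0.6760 atm
P_total at 325 °C = 0.4540 + 0.6760 = 1.130 atm
Scaling to 388 °C: P = 1.130 × 661.15/598.15 = 1.249 atm

1.25 atm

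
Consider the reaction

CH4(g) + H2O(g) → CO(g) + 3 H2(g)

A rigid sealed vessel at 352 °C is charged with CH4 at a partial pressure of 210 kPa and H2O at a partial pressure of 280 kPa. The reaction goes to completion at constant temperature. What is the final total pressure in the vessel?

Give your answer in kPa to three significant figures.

910 kPa

Because the vessel is rigid and T is held at 352 °C, work the stoichiometry in partial pressures (P_i = n_iRT/V).
P(H2O) required for 210 kPa of CH4 = (1/1) × 210 = 210.0 kPa; available 280 kPa, so CH4 is limiting.
P(H2O) remaining = 280 − (1/1) × 210 = 70.00 kPa
P(gaseous products) = (1+3)/1 × 210 = 840.0 kPa
P_total at 352 °C = 70.00 + 840.0 = 910.0 kPa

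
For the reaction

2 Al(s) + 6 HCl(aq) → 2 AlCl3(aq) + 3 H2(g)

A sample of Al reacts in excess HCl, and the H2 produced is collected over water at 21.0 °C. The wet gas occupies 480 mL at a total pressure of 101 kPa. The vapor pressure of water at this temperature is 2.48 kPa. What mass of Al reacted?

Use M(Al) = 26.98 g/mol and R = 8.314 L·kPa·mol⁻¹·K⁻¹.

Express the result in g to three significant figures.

P(H2) = 101 − 2.48 = 98.52 kPa
n(H2) = PV/RT = (98.52 × 0.4800) / (8.314 × 294.15) = 0.01934 mol
n(Al) = (2/3) × 0.01934 = 0.01289 mol
m(Al) = 0.01289 × 26.98 = 0.3478 g

0.348 g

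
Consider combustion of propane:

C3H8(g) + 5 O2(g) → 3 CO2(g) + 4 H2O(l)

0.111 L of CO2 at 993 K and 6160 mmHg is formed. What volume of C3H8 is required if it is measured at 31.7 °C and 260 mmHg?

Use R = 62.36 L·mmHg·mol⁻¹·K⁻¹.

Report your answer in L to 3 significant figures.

n(CO2) = PV/RT = (6160 × 0.111) / (62.36 × 993) = 0.01104 mol
n(C3H8) = (1/3) × 0.01104 = 0.003680 mol
V = nRT/P = 0.003680 × 62.36 × 304.85 / 260 = 0.2691 L

0.269 L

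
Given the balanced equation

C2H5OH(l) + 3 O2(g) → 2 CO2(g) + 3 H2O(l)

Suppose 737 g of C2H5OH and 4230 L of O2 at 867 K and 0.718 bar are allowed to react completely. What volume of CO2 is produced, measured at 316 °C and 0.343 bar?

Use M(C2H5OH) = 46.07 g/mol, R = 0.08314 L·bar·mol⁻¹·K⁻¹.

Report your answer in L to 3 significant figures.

4010 L

n(C2H5OH) = 737 / 46.07 = 16.00 mol
n(O2) = PV/RT = (0.718 × 4230) / (0.08314 × 867) = 42.13 mol
For 16.00 mol C2H5OH, stoichiometry requires (3/1) × 16.00 = 48.00 mol O2; 42.13 mol is available, so O2 is limiting.
n(CO2) = (2/3) × 42.13 = 28.09 mol
V(CO2) = nRT/P = 28.09 × 0.08314 × 589.15 / 0.343 = 4011 L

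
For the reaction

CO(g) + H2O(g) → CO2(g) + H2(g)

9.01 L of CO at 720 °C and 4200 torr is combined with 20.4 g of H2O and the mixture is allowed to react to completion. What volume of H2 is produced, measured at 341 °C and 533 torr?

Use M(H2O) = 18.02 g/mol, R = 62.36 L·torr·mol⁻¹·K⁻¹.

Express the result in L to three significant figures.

n(CO) = PV/RT = (4200 × 9.01) / (62.36 × 993.15) = 0.6110 mol
n(H2O) = 20.4 / 18.02 = 1.132 mol
For 0.6110 mol CO, stoichiometry requires (1/1) × 0.6110 = 0.6110 mol H2O; 1.132 mol is available, so CO is limiting.
n(H2) = (1/1) × 0.6110 = 0.6110 mol
V(H2) = nRT/P = 0.6110 × 62.36 × 614.15 / 533 = 43.90 L

43.9 L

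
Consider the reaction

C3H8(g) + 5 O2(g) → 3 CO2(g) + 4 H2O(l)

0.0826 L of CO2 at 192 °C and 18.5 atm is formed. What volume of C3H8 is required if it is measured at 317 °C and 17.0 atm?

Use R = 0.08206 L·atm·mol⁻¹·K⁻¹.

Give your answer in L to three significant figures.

n(CO2) = PV/RT = (18.5 × 0.0826) / (0.08206 × 465.15) = 0.04003 mol
n(C3H8) = (1/3) × 0.04003 = 0.01334 mol
V = nRT/P = 0.01334 × 0.08206 × 590.15 / 17.0 = 0.03800 L

0.0380 L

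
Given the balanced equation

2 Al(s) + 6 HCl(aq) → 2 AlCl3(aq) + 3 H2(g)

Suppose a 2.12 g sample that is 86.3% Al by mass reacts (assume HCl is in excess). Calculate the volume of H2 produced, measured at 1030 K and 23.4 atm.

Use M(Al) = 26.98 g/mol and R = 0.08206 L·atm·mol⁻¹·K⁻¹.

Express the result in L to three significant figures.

0.367 L

mass of Al = 2.12 × 86.3/100 = 1.830 g
n(Al) = 1.830 / 26.98 = 0.06783 mol
n(H2) = (3/2) × 0.06783 = 0.1017 mol
V = nRT/P = 0.1017 × 0.08206 × 1030 / 23.4 = 0.3673 L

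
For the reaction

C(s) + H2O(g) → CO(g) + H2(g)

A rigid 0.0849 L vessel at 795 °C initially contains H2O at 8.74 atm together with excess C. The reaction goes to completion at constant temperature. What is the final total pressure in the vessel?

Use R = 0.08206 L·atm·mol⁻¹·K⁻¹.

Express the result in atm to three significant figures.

17.5 atm

At constant T and V, P ∝ n(gas): 1 mol gas → 2 mol gas.
P_final = (2/1) × 8.74 = 17.48 atm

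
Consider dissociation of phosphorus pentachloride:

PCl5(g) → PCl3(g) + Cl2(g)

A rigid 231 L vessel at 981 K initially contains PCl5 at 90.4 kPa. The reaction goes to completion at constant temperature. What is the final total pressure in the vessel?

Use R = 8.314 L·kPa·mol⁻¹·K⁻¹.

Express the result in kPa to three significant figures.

At constant T and V, P ∝ n(gas): 1 mol gas → 2 mol gas.
P_final = (2/1) × 90.4 = 180.8 kPa

181 kPa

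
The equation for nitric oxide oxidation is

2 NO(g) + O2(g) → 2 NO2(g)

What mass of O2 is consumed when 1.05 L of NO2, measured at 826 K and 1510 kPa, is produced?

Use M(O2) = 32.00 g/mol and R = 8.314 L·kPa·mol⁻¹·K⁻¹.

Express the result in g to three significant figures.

3.69 g

n(NO2) = PV/RT = (1510 × 1.05) / (8.314 × 826) = 0.2309 mol
n(O2) = (1/2) × 0.2309 = 0.1154 mol
m(O2) = 0.1154 × 32.00 = 3.693 g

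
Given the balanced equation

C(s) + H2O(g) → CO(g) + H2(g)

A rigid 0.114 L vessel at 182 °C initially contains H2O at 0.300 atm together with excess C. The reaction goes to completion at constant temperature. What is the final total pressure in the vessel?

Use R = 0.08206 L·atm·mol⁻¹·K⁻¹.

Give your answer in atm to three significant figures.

Since T and V are fixed, P_final/P_initial = n_final/n_initial = 2/1.
P_final = (2/1) × 0.300 = 0.6000 atm

0.600 atm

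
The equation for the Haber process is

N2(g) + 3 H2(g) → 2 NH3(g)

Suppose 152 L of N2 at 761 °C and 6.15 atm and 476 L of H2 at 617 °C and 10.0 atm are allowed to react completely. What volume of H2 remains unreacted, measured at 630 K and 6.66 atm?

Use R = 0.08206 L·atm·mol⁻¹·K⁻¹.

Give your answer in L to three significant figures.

249 L

n(N2) = PV/RT = (6.15 × 152) / (0.08206 × 1034.15) = 11.02 mol
n(H2) = PV/RT = (10.0 × 476) / (0.08206 × 890.15) = 65.16 mol
For 11.02 mol N2, stoichiometry requires (3/1) × 11.02 = 33.06 mol H2; 65.16 mol is available, so N2 is limiting.
n(H2) consumed = (3/1) × 11.02 = 33.06 mol; remaining = 65.16 − 33.06 = 32.10 mol
V(H2) = nRT/P = 32.10 × 0.08206 × 630 / 6.66 = 249.2 L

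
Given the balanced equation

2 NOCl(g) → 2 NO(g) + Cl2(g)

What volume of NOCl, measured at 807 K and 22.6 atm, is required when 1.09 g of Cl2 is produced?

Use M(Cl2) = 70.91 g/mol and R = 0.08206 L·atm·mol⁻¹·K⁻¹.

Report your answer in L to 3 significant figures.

0.0901 L

n(Cl2) = 1.090 / 70.91 = 0.01537 mol
n(NOCl) = (2/1) × 0.01537 = 0.03074 mol
V = nRT/P = 0.03074 × 0.08206 × 807 / 22.6 = 0.09007 L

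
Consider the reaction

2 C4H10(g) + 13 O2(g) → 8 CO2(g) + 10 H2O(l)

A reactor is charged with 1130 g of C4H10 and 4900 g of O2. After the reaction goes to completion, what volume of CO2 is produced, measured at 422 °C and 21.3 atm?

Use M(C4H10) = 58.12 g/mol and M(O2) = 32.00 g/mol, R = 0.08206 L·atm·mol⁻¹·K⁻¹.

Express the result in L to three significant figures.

n(C4H10) = 1130 / 58.12 = 19.44 mol
n(O2) = 4900 / 32.00 = 153.1 mol
For 19.44 mol C4H10, stoichiometry requires (13/2) × 19.44 = 126.4 mol O2; 153.1 mol is available, so C4H10 is limiting.
n(CO2) = (8/2) × 19.44 = 77.76 mol
V(CO2) = nRT/P = 77.76 × 0.08206 × 695.15 / 21.3 = 208.3 L

208 L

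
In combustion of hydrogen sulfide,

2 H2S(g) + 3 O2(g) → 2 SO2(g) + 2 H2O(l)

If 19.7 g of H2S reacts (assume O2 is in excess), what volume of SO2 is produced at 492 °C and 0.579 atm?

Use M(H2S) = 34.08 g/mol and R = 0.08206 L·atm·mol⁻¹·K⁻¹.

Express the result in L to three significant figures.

62.7 L

n(H2S) = 19.70 / 34.08 = 0.5781 mol
n(SO2) = (2/2) × 0.5781 = 0.5781 mol
V = nRT/P = 0.5781 × 0.08206 × 765.15 / 0.579 = 62.69 L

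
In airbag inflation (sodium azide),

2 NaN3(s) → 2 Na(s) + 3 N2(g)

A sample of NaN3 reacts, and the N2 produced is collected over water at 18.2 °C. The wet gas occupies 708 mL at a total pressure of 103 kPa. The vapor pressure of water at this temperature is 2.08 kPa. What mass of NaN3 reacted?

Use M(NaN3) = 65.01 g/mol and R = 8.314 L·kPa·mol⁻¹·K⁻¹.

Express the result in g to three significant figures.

P(N2) = 103 − 2.08 = 100.9 kPa
n(N2) = PV/RT = (100.9 × 0.7080) / (8.314 × 291.35) = 0.02949 mol
n(NaN3) = (2/3) × 0.02949 = 0.01966 mol
m(NaN3) = 0.01966 × 65.01 = 1.278 g

1.28 g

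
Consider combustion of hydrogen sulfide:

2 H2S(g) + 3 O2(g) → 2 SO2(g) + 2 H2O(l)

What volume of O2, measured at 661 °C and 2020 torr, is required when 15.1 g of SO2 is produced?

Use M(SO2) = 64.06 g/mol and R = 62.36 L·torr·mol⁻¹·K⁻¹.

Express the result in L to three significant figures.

10.2 L

n(SO2) = 15.10 / 64.06 = 0.2357 mol
n(O2) = (3/2) × 0.2357 = 0.3535 mol
V = nRT/P = 0.3535 × 62.36 × 934.15 / 2020 = 10.19 L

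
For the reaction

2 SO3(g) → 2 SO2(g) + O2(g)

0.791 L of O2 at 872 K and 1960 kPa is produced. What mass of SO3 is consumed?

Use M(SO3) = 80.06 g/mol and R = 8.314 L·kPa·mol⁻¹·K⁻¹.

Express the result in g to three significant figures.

n(O2) = PV/RT = (1960 × 0.791) / (8.314 × 872) = 0.2138 mol
n(SO3) = (2/1) × 0.2138 = 0.4276 mol
m(SO3) = 0.4276 × 80.06 = 34.23 g

34.2 g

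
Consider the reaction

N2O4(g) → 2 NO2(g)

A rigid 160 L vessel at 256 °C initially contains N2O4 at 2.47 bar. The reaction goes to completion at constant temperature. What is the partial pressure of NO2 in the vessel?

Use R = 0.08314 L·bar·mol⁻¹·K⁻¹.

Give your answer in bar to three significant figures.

n(N2O4)₀ = PV/RT = (2.47 × 160) / (0.08314 × 529.15) = 8.983 mol
n(NO2) = (2/1) × 8.983 = 17.97 mol
P(NO2) = nRT/V = 17.97 × 0.08314 × 529.15 / 160 = 4.941 bar

4.94 bar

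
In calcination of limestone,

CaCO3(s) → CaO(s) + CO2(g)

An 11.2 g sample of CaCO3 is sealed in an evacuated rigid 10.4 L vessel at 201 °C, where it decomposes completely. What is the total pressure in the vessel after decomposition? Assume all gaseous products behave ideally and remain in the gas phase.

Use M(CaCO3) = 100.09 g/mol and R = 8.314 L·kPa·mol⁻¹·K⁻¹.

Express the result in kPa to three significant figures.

42.4 kPa

n(CaCO3) = 11.2 / 100.09 = 0.1119 mol
n(gas produced) = (1/1) × 0.1119 = 0.1119 mol
P = nRT/V = 0.1119 × 8.314 × 474.15 / 10.4 = 42.42 kPa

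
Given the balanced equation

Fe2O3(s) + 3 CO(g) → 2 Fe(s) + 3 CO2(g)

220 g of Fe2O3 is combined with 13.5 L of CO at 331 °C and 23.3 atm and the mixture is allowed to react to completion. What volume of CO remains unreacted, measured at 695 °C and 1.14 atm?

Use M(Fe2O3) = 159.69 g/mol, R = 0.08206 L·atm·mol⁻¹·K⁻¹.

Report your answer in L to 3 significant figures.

154 L

n(Fe2O3) = 220 / 159.69 = 1.378 mol
n(CO) = PV/RT = (23.3 × 13.5) / (0.08206 × 604.15) = 6.345 mol
For 1.378 mol Fe2O3, stoichiometry requires (3/1) × 1.378 = 4.134 mol CO; 6.345 mol is available, so Fe2O3 is limiting.
n(CO) consumed = (3/1) × 1.378 = 4.134 mol; remaining = 6.345 − 4.134 = 2.211 mol
V(CO) = nRT/P = 2.211 × 0.08206 × 968.15 / 1.14 = 154.1 L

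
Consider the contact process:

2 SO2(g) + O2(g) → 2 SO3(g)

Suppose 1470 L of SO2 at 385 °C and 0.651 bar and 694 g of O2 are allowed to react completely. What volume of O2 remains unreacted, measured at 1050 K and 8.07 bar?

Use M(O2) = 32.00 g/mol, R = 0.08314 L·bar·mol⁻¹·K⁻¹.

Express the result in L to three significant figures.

140 L

n(SO2) = PV/RT = (0.651 × 1470) / (0.08314 × 658.15) = 17.49 mol
n(O2) = 694 / 32.00 = 21.69 mol
For 17.49 mol SO2, stoichiometry requires (1/2) × 17.49 = 8.745 mol O2; 21.69 mol is available, so SO2 is limiting.
n(O2) consumed = (1/2) × 17.49 = 8.745 mol; remaining = 21.69 − 8.745 = 12.95 mol
V(O2) = nRT/P = 12.95 × 0.08314 × 1050 / 8.07 = 140.1 L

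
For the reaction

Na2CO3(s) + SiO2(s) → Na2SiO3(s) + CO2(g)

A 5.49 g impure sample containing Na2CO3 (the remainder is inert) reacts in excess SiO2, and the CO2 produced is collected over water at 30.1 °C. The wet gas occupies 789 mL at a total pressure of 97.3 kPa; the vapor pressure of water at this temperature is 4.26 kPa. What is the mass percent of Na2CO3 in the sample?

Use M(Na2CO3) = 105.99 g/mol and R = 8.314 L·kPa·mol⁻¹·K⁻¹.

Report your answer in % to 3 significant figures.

56.2 %

P(CO2) = 97.3 − 4.26 = 93.04 kPa
n(CO2) = PV/RT = (93.04 × 0.7890) / (8.314 × 303.25) = 0.02912 mol
n(Na2CO3) = (1/1) × 0.02912 = 0.02912 mol
m(Na2CO3) = 0.02912 × 105.99 = 3.086 g
%Na2CO3 = 3.086 / 5.49 × 100 = 56.21%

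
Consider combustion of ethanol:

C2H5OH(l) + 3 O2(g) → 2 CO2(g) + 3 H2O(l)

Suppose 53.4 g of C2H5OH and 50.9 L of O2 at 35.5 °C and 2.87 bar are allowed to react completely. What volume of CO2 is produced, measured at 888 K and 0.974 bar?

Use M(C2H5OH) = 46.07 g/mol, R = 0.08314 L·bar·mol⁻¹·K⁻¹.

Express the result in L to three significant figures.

n(C2H5OH) = 53.4 / 46.07 = 1.159 mol
n(O2) = PV/RT = (2.87 × 50.9) / (0.08314 × 308.65) = 5.693 mol
For 1.159 mol C2H5OH, stoichiometry requires (3/1) × 1.159 = 3.477 mol O2; 5.693 mol is available, so C2H5OH is limiting.
n(CO2) = (2/1) × 1.159 = 2.318 mol
V(CO2) = nRT/P = 2.318 × 0.08314 × 888 / 0.974 = 175.7 L

176 L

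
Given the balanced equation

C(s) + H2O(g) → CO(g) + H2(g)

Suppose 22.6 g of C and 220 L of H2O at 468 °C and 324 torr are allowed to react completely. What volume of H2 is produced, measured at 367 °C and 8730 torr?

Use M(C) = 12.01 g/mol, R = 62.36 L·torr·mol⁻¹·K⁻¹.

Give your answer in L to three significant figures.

n(C) = 22.6 / 12.01 = 1.882 mol
n(H2O) = PV/RT = (324 × 220) / (62.36 × 741.15) = 1.542 mol
For 1.882 mol C, stoichiometry requires (1/1) × 1.882 = 1.882 mol H2O; 1.542 mol is available, so H2O is limiting.
n(H2) = (1/1) × 1.542 = 1.542 mol
V(H2) = nRT/P = 1.542 × 62.36 × 640.15 / 8730 = 7.051 L

7.05 L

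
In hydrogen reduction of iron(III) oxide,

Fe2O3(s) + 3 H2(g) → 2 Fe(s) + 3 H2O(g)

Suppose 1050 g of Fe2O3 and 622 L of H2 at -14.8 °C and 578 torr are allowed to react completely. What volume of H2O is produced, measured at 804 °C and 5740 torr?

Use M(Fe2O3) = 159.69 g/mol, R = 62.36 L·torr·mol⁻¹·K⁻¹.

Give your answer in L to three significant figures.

231 L

n(Fe2O3) = 1050 / 159.69 = 6.575 mol
n(H2) = PV/RT = (578 × 622) / (62.36 × 258.35) = 22.32 mol
For 6.575 mol Fe2O3, stoichiometry requires (3/1) × 6.575 = 19.73 mol H2; 22.32 mol is available, so Fe2O3 is limiting.
n(H2O) = (3/1) × 6.575 = 19.73 mol
V(H2O) = nRT/P = 19.73 × 62.36 × 1077.15 / 5740 = 230.9 L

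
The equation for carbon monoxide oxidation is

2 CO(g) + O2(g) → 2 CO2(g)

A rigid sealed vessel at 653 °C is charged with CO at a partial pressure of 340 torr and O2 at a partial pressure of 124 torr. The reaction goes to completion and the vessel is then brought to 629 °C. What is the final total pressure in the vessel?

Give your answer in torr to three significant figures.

With V and T fixed, P_i ∝ n_i, so the mole ratios apply directly to partial pressures at 653 °C.
P(O2) required for 340 torr of CO = (1/2) × 340 = 170.0 torr; available 124 torr, so O2 is limiting.
P(CO) remaining = 340 − (2/1) × 124 = 92.00 torr
P(gaseous products) = (2)/1 × 124 = 248.0 torr
P_total at 653 °C = 92.00 + 248.0 = 340.0 torr
Scaling to 629 °C: P = 340.0 × 902.15/926.15 = 331.2 torr

331 torr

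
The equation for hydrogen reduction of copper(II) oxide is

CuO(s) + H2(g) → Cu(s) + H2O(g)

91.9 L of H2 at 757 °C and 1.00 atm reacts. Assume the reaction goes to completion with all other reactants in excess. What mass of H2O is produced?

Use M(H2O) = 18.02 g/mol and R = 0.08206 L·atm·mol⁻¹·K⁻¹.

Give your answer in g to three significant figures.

19.6 g

n(H2) = PV/RT = (1.00 × 91.9) / (0.08206 × 1030.15) = 1.087 mol
n(H2O) = (1/1) × 1.087 = 1.087 mol
m(H2O) = 1.087 × 18.02 = 19.59 g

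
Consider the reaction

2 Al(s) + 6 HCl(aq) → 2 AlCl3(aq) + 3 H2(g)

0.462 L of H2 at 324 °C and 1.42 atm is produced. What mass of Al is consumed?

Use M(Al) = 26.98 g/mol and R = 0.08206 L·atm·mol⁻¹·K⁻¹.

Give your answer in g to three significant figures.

0.241 g

n(H2) = PV/RT = (1.42 × 0.462) / (0.08206 × 597.15) = 0.01339 mol
n(Al) = (2/3) × 0.01339 = 0.008927 mol
m(Al) = 0.008927 × 26.98 = 0.2409 g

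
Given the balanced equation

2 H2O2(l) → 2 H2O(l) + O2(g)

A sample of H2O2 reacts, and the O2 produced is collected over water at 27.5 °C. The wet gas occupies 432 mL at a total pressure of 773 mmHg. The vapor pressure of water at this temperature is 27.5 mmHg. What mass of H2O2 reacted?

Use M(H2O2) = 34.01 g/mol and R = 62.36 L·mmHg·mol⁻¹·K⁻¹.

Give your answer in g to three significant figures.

P(O2) = 773 − 27.5 = 745.5 mmHg
n(O2) = PV/RT = (745.5 × 0.4320) / (62.36 × 300.65) = 0.01718 mol
n(H2O2) = (2/1) × 0.01718 = 0.03436 mol
m(H2O2) = 0.03436 × 34.01 = 1.169 g

1.17 g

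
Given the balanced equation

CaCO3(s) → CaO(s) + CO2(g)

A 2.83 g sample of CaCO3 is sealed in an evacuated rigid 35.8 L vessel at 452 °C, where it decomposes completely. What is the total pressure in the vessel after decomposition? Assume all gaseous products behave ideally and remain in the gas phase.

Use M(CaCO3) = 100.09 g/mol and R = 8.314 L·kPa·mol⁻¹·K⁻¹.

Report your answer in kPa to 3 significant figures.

4.76 kPa

n(CaCO3) = 2.83 / 100.09 = 0.02827 mol
n(gas produced) = (1/1) × 0.02827 = 0.02827 mol
P = nRT/V = 0.02827 × 8.314 × 725.15 / 35.8 = 4.761 kPa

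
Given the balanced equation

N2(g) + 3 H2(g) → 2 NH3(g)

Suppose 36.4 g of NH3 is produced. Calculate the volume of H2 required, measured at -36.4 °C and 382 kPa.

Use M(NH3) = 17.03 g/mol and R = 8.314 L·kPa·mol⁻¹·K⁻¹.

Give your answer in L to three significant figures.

16.5 L

n(NH3) = 36.40 / 17.03 = 2.137 mol
n(H2) = (3/2) × 2.137 = 3.205 mol
V = nRT/P = 3.205 × 8.314 × 236.75 / 382 = 16.51 L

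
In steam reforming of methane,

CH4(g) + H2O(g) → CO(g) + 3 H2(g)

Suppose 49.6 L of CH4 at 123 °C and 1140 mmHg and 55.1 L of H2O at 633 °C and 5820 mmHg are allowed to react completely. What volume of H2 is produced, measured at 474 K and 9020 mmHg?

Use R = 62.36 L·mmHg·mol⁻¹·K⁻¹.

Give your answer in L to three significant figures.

n(CH4) = PV/RT = (1140 × 49.6) / (62.36 × 396.15) = 2.289 mol
n(H2O) = PV/RT = (5820 × 55.1) / (62.36 × 906.15) = 5.675 mol
For 2.289 mol CH4, stoichiometry requires (1/1) × 2.289 = 2.289 mol H2O; 5.675 mol is available, so CH4 is limiting.
n(H2) = (3/1) × 2.289 = 6.867 mol
V(H2) = nRT/P = 6.867 × 62.36 × 474 / 9020 = 22.50 L

22.5 L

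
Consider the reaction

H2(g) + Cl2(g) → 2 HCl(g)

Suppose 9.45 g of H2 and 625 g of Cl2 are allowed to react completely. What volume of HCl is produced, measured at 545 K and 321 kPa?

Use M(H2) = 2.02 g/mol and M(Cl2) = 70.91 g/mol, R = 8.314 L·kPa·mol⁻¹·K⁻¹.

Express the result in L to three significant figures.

n(H2) = 9.45 / 2.02 = 4.678 mol
n(Cl2) = 625 / 70.91 = 8.814 mol
For 4.678 mol H2, stoichiometry requires (1/1) × 4.678 = 4.678 mol Cl2; 8.814 mol is available, so H2 is limiting.
n(HCl) = (2/1) × 4.678 = 9.356 mol
V(HCl) = nRT/P = 9.356 × 8.314 × 545 / 321 = 132.1 L

132 L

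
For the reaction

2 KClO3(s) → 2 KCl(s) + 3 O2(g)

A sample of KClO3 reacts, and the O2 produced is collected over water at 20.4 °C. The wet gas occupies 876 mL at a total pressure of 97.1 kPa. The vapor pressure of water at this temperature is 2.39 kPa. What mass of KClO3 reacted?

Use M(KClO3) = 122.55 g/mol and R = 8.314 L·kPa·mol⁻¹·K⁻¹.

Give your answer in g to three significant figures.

P(O2) = 97.1 − 2.39 = 94.71 kPa
n(O2) = PV/RT = (94.71 × 0.8760) / (8.314 × 293.55) = 0.03399 mol
n(KClO3) = (2/3) × 0.03399 = 0.02266 mol
m(KClO3) = 0.02266 × 122.55 = 2.777 g

2.78 g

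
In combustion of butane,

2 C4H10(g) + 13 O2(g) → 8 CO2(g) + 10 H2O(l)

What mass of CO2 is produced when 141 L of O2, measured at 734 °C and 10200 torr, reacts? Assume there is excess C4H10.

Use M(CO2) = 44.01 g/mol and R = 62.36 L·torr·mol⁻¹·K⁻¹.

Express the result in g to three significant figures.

620 g

n(O2) = PV/RT = (10200 × 141) / (62.36 × 1007.15) = 22.90 mol
n(CO2) = (8/13) × 22.90 = 14.09 mol
m(CO2) = 14.09 × 44.01 = 620.1 g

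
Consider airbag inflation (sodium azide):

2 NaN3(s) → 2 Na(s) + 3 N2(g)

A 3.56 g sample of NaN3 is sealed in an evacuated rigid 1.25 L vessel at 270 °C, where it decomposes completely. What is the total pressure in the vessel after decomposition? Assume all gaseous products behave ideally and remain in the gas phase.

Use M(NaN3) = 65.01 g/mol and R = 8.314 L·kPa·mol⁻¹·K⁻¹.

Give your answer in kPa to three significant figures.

297 kPa

n(NaN3) = 3.56 / 65.01 = 0.05476 mol
n(gas produced) = (3/2) × 0.05476 = 0.08214 mol
P = nRT/V = 0.08214 × 8.314 × 543.15 / 1.25 = 296.7 kPa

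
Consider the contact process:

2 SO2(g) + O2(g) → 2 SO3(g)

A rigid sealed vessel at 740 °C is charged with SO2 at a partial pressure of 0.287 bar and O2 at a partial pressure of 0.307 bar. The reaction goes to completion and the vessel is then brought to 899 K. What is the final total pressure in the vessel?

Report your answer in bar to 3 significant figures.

0.400 bar

With V and T fixed, P_i ∝ n_i, so the mole ratios apply directly to partial pressures at 740 °C.
P(O2) required for 0.287 bar of SO2 = (1/2) × 0.287 = 0.1435 bar; available 0.307 bar, so SO2 is limiting.
P(O2) remaining = 0.307 − (1/2) × 0.287 = 0.1635 bar
P(gaseous products) = (2)/2 × 0.287 = 0.2870 bar
P_total at 740 °C = 0.1635 + 0.2870 = 0.4505 bar
Scaling to 899 K: P = 0.4505 × 899/1013.15 = 0.3997 bar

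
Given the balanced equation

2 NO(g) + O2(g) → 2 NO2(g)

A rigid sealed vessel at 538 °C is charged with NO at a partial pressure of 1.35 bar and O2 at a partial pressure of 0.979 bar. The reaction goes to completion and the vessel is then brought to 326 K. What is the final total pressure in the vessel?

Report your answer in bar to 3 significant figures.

At constant V, partial pressures at 538 °C are proportional to moles, so apply stoichiometry directly to pressures.
P(O2) required for 1.35 bar of NO = (1/2) × 1.35 = 0.6750 bar; available 0.979 bar, so NO is limiting.
P(O2) remaining = 0.979 − (1/2) × 1.35 = 0.3040 bar
P(gaseous products) = (2)/2 × 1.35 = 1.350 bar
P_total at 538 °C = 0.3040 + 1.350 = 1.654 bar
Scaling to 326 K: P = 1.654 × 326/811.15 = 0.6647 bar

0.665 bar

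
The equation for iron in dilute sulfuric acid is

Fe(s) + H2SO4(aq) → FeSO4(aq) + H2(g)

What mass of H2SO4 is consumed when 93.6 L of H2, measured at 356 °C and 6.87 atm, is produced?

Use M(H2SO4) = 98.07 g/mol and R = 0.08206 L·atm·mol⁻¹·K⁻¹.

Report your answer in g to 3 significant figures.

1220 g

n(H2) = PV/RT = (6.87 × 93.6) / (0.08206 × 629.15) = 12.46 mol
n(H2SO4) = (1/1) × 12.46 = 12.46 mol
m(H2SO4) = 12.46 × 98.07 = 1222 g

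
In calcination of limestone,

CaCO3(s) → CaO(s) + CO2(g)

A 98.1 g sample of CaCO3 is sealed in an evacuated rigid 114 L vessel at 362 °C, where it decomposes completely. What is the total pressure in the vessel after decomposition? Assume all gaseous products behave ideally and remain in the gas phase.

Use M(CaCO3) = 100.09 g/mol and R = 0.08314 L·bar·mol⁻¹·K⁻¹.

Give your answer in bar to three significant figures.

0.454 bar

n(CaCO3) = 98.1 / 100.09 = 0.9801 mol
n(gas produced) = (1/1) × 0.9801 = 0.9801 mol
P = nRT/V = 0.9801 × 0.08314 × 635.15 / 114 = 0.4540 bar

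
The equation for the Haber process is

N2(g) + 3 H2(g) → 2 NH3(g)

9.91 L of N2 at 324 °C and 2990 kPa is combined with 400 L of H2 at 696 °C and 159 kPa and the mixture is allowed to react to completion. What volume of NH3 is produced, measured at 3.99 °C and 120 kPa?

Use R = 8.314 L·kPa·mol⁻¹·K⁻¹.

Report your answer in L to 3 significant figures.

101 L

n(N2) = PV/RT = (2990 × 9.91) / (8.314 × 597.15) = 5.968 mol
n(H2) = PV/RT = (159 × 400) / (8.314 × 969.15) = 7.893 mol
For 5.968 mol N2, stoichiometry requires (3/1) × 5.968 = 17.90 mol H2; 7.893 mol is available, so H2 is limiting.
n(NH3) = (2/3) × 7.893 = 5.262 mol
V(NH3) = nRT/P = 5.262 × 8.314 × 277.14 / 120 = 101.0 L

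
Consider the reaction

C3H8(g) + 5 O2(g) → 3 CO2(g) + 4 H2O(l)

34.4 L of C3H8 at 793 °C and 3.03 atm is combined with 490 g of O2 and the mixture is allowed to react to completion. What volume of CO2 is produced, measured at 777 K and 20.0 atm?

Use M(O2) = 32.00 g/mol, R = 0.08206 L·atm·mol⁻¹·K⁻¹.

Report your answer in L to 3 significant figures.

11.4 L

n(C3H8) = PV/RT = (3.03 × 34.4) / (0.08206 × 1066.15) = 1.191 mol
n(O2) = 490 / 32.00 = 15.31 mol
For 1.191 mol C3H8, stoichiometry requires (5/1) × 1.191 = 5.955 mol O2; 15.31 mol is available, so C3H8 is limiting.
n(CO2) = (3/1) × 1.191 = 3.573 mol
V(CO2) = nRT/P = 3.573 × 0.08206 × 777 / 20.0 = 11.39 L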